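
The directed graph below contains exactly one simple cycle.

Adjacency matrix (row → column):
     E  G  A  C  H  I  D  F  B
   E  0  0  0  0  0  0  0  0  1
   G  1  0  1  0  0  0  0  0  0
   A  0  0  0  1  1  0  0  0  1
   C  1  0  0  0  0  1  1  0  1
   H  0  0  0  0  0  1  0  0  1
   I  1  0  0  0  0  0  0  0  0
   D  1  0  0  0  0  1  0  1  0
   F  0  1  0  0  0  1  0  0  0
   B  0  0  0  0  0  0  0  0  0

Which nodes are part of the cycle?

A, C, D, F, G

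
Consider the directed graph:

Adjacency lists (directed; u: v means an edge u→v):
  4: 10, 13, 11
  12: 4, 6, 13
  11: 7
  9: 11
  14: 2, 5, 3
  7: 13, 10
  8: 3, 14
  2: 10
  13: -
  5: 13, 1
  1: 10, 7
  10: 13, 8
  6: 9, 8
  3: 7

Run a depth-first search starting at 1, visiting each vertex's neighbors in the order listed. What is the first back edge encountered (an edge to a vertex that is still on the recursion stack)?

DFS from 1 (visiting each vertex's neighbors in the order listed); mark gray on enter, black on exit:
1 gray
  10 gray
    13 gray
    13 black
    8 gray
      3 gray
        7 gray
          7→13: 13 black — skip
          7→10: 10 is gray → back edge
First back edge: 7 → 10.

7->10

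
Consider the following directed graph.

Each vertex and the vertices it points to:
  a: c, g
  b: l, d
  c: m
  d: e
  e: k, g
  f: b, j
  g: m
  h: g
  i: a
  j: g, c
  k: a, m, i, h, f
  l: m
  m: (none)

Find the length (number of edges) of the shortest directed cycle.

5

For each vertex v, BFS finds the shortest path from v back to v.
The shortest such closed walk is k → f → b → d → e → k, length 5.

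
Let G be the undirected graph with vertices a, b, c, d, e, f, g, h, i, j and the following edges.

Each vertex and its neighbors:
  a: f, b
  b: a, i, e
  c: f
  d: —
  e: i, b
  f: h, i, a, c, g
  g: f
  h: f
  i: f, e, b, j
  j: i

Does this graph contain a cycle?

Yes

DFS, tracking each vertex's parent; an edge to a visited non-parent vertex closes a cycle.
Start from j:
visit j (parent –)
  visit i (parent j)
    visit f (parent i)
      visit h (parent f)
        h–f: parent, skip
      f–i: parent, skip
      visit a (parent f)
        a–f: parent, skip
        visit b (parent a)
          b–a: parent, skip
          b–i: i visited and ≠ parent → cycle
Cycle: i – f – a – b – i.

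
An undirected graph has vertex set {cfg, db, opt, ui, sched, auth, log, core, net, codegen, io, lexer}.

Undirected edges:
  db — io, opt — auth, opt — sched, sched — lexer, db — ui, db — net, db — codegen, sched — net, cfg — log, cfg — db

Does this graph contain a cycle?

DFS, tracking each vertex's parent; an edge to a visited non-parent vertex closes a cycle.
Start from opt:
visit opt (parent –)
  visit auth (parent opt)
    auth–opt: parent, skip
  visit sched (parent opt)
    visit net (parent sched)
      net–sched: parent, skip
      visit db (parent net)
        visit ui (parent db)
          ui–db: parent, skip
        visit codegen (parent db)
          codegen–db: parent, skip
        visit cfg (parent db)
          cfg–db: parent, skip
          visit log (parent cfg)
            log–cfg: parent, skip
        visit io (parent db)
          io–db: parent, skip
        db–net: parent, skip
    sched–opt: parent, skip
    visit lexer (parent sched)
      lexer–sched: parent, skip
visit core (parent –)
No non-parent visited neighbor found — the graph is a forest.

No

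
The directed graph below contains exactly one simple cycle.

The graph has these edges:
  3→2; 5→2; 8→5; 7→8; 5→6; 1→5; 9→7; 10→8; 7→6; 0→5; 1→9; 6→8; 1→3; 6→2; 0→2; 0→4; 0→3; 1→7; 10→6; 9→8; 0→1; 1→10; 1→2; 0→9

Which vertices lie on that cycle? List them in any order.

DFS with gray/black marking from 5:
5 gray
  6 gray
    8 gray
      8→5: 5 is gray → back edge
Back edge closes the cycle 5 → 6 → 8 → 5; its vertices are {5, 6, 8}.

5, 6, 8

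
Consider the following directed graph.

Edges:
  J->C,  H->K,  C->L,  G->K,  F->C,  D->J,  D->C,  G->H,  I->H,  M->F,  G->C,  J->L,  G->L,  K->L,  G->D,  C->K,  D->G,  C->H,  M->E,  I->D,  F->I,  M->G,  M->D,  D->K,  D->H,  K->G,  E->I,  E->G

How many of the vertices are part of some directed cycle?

6

A vertex is on a directed cycle iff it belongs to a strongly connected component of size ≥ 2 (or has a self-loop).
The vertices on cycles are {C, D, G, H, J, K} — 6 in total.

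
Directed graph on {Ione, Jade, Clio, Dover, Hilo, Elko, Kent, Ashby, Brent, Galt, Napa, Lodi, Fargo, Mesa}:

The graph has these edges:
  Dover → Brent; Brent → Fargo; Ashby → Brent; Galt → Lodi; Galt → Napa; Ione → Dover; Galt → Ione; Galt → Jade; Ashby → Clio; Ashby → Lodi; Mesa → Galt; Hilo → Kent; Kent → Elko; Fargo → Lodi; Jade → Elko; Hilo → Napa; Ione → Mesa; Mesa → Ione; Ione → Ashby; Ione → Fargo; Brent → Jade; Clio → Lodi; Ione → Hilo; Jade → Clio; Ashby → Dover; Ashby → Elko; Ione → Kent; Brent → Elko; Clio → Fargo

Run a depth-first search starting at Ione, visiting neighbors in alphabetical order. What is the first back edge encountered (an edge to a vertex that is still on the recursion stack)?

Galt→Ione

DFS from Ione (visiting neighbors in alphabetical order); mark gray on enter, black on exit:
Ione gray
  Ashby gray
    Brent gray
      Elko gray
      Elko black
      Fargo gray
        Lodi gray
        Lodi black
      Fargo black
      Jade gray
        Clio gray
          Clio→Fargo: Fargo black — skip
          Clio→Lodi: Lodi black — skip
        Clio black
        Jade→Elko: Elko black — skip
      Jade black
    Brent black
    Ashby→Clio: Clio black — skip
    Dover gray
      Dover→Brent: Brent black — skip
    Dover black
    Ashby→Elko: Elko black — skip
    Ashby→Lodi: Lodi black — skip
  Ashby black
  Ione→Dover: Dover black — skip
  Ione→Fargo: Fargo black — skip
  Hilo gray
    Kent gray
      Kent→Elko: Elko black — skip
    Kent black
    Napa gray
    Napa black
  Hilo black
  Ione→Kent: Kent black — skip
  Mesa gray
    Galt gray
      Galt→Ione: Ione is gray → back edge
First back edge: Galt → Ione.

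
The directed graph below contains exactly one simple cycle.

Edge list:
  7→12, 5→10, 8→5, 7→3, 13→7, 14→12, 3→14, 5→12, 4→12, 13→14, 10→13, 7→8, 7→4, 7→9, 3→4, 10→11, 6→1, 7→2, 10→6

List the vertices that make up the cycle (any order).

5, 7, 8, 10, 13

DFS with gray/black marking from 10:
10 gray
  13 gray
    14 gray
      12 gray
      12 black
    14 black
    7 gray
      8 gray
        5 gray
          5→10: 10 is gray → back edge
Back edge closes the cycle 10 → 13 → 7 → 8 → 5 → 10; its vertices are {5, 7, 8, 10, 13}.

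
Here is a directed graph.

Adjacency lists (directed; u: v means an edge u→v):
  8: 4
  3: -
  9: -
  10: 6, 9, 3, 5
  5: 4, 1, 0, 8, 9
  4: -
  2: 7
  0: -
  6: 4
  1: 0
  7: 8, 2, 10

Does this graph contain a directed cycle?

Yes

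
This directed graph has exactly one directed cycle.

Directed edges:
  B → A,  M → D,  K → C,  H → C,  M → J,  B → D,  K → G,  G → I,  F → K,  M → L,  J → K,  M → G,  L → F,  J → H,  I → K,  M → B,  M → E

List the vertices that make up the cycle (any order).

G, I, K

DFS with gray/black marking from K:
K gray
  C gray
  C black
  G gray
    I gray
      I→K: K is gray → back edge
Back edge closes the cycle K → G → I → K; its vertices are {G, I, K}.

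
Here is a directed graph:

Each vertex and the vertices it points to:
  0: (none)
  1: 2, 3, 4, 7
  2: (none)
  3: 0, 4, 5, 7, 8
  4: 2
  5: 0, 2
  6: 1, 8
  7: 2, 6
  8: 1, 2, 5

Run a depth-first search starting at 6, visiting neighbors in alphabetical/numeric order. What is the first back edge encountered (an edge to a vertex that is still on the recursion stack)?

DFS from 6 (visiting neighbors in alphabetical/numeric order); mark gray on enter, black on exit:
6 gray
  1 gray
    2 gray
    2 black
    3 gray
      0 gray
      0 black
      4 gray
        4→2: 2 black — skip
      4 black
      5 gray
        5→0: 0 black — skip
        5→2: 2 black — skip
      5 black
      7 gray
        7→2: 2 black — skip
        7→6: 6 is gray → back edge
First back edge: 7 → 6.

7->6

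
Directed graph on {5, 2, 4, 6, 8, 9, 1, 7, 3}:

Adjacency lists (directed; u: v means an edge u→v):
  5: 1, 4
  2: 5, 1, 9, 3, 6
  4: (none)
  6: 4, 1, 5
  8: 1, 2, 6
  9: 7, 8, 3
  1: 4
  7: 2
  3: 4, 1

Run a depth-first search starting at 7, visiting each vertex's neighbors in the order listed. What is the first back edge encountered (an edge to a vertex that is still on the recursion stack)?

DFS from 7 (visiting each vertex's neighbors in the order listed); mark gray on enter, black on exit:
7 gray
  2 gray
    5 gray
      1 gray
        4 gray
        4 black
      1 black
      5→4: 4 black — skip
    5 black
    2→1: 1 black — skip
    9 gray
      9→7: 7 is gray → back edge
First back edge: 9 → 7.

9→7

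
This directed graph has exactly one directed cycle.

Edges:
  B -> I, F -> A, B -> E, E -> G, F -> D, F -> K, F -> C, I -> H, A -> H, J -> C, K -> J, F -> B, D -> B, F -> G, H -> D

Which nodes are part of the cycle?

B, D, H, I

DFS with gray/black marking from B:
B gray
  I gray
    H gray
      D gray
        D→B: B is gray → back edge
Back edge closes the cycle B → I → H → D → B; its vertices are {B, D, H, I}.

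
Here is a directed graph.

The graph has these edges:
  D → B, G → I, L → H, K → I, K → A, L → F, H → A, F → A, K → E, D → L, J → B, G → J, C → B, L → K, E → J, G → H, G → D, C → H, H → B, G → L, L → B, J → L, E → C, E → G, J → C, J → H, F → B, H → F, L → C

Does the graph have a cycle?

Yes

DFS with white/gray/black marking, starting from G:
G gray
  J gray
    L gray
      H gray
        A gray
        A black
        B gray
        B black
        F gray
          F→A: A black — skip
          F→B: B black — skip
        F black
      H black
      C gray
        C→B: B black — skip
        C→H: H black — skip
      C black
      L→F: F black — skip
      L→B: B black — skip
      K gray
        E gray
          E→C: C black — skip
          E→G: G is gray → back edge
Back edge found, so a cycle exists: G → J → L → K → E → G.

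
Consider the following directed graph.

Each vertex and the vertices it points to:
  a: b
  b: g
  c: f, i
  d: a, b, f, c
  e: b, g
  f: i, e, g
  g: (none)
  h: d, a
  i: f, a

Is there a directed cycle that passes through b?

b lies on a cycle iff there is a path from b back to itself.
Exploring from b, it never reaches itself; equivalently, its strongly connected component is a singleton.

No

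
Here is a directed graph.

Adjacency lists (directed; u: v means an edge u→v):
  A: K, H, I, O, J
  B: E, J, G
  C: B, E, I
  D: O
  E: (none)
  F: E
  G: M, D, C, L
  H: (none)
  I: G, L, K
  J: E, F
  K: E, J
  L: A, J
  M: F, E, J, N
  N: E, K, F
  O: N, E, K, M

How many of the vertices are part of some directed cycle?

A vertex is on a directed cycle iff it belongs to a strongly connected component of size ≥ 2 (or has a self-loop).
The vertices on cycles are {A, B, C, G, I, L} — 6 in total.

6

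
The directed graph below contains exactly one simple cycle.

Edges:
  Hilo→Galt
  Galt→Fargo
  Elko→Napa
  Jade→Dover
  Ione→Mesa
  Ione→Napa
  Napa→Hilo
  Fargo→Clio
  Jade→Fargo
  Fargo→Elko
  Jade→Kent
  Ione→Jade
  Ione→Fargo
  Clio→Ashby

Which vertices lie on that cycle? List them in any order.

DFS with gray/black marking from Fargo:
Fargo gray
  Elko gray
    Napa gray
      Hilo gray
        Galt gray
          Galt→Fargo: Fargo is gray → back edge
Back edge closes the cycle Fargo → Elko → Napa → Hilo → Galt → Fargo; its vertices are {Elko, Galt, Hilo, Napa, Fargo}.

Elko, Galt, Hilo, Napa, Fargo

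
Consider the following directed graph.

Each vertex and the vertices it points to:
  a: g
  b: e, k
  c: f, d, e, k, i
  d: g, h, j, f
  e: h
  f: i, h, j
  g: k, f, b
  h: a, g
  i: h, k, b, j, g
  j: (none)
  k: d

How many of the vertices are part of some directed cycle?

9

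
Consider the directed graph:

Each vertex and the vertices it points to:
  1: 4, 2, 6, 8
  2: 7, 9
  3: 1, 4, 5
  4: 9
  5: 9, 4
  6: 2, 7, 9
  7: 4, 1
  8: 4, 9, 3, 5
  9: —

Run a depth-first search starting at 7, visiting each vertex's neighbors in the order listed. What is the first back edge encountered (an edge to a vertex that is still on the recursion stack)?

2->7

DFS from 7 (visiting each vertex's neighbors in the order listed); mark gray on enter, black on exit:
7 gray
  4 gray
    9 gray
    9 black
  4 black
  1 gray
    1→4: 4 black — skip
    2 gray
      2→7: 7 is gray → back edge
First back edge: 2 → 7.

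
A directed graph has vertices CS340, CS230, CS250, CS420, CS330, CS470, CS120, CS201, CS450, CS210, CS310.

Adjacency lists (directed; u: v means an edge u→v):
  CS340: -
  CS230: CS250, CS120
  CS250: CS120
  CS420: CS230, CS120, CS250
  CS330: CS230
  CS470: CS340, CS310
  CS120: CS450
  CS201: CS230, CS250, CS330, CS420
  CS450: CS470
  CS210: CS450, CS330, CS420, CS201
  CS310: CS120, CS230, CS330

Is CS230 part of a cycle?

Yes

CS230 is on a cycle iff CS230 can reach itself via ≥1 edge.
CS230 → CS120 → CS450 → CS470 → CS310 → CS230 — yes.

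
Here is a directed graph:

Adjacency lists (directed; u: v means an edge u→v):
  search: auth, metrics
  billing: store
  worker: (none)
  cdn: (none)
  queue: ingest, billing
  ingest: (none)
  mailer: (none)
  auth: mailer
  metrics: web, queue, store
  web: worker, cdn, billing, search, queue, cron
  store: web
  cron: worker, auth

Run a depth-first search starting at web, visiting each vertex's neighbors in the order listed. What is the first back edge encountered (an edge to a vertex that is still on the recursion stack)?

DFS from web (visiting each vertex's neighbors in the order listed); mark gray on enter, black on exit:
web gray
  worker gray
  worker black
  cdn gray
  cdn black
  billing gray
    store gray
      store→web: web is gray → back edge
First back edge: store → web.

store->web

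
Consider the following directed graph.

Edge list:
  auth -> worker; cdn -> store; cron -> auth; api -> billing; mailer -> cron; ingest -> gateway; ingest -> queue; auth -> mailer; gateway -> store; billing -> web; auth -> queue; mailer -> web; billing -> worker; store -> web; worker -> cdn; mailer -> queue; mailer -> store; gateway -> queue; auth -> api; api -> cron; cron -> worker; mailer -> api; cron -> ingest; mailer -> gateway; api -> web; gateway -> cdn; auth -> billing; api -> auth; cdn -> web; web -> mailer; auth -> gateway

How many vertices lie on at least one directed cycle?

A vertex is on a directed cycle iff it belongs to a strongly connected component of size ≥ 2 (or has a self-loop).
The vertices on cycles are {api, cdn, web, auth, cron, store, ingest, mailer, worker, billing, gateway} — 11 in total.

11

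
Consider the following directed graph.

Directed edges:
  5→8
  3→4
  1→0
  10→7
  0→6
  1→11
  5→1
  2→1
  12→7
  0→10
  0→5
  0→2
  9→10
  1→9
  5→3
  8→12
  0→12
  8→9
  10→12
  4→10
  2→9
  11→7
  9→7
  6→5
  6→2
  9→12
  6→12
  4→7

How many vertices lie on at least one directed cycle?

A vertex is on a directed cycle iff it belongs to a strongly connected component of size ≥ 2 (or has a self-loop).
The vertices on cycles are {0, 1, 2, 5, 6} — 5 in total.

5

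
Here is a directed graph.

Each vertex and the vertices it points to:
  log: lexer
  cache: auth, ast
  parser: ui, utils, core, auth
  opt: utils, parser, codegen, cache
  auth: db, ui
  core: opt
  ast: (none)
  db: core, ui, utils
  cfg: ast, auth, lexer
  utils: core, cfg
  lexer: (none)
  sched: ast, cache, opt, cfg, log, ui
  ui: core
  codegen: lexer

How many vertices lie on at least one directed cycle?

A vertex is on a directed cycle iff it belongs to a strongly connected component of size ≥ 2 (or has a self-loop).
The vertices on cycles are {db, ui, cfg, opt, auth, core, cache, utils, parser} — 9 in total.

9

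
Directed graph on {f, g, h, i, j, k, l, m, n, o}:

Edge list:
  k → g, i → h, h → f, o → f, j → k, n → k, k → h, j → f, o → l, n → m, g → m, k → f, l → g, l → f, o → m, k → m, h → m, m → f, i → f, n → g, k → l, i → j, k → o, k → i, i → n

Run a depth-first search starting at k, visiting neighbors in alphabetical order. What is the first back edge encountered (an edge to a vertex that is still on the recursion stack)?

DFS from k (visiting neighbors in alphabetical order); mark gray on enter, black on exit:
k gray
  f gray
  f black
  g gray
    m gray
      m→f: f black — skip
    m black
  g black
  h gray
    h→f: f black — skip
    h→m: m black — skip
  h black
  i gray
    i→f: f black — skip
    i→h: h black — skip
    j gray
      j→f: f black — skip
      j→k: k is gray → back edge
First back edge: j → k.

j->k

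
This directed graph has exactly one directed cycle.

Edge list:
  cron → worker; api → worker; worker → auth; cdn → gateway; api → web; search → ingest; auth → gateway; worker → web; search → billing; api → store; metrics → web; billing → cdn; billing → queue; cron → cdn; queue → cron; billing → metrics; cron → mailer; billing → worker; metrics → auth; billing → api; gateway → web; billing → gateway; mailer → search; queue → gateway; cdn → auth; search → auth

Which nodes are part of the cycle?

cron, queue, mailer, search, billing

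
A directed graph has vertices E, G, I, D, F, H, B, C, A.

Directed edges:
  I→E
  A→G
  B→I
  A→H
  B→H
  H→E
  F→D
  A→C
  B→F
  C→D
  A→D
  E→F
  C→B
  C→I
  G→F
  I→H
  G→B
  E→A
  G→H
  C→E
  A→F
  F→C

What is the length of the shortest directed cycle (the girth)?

3

For each vertex v, BFS finds the shortest path from v back to v.
The shortest such closed walk is E → F → C → E, length 3.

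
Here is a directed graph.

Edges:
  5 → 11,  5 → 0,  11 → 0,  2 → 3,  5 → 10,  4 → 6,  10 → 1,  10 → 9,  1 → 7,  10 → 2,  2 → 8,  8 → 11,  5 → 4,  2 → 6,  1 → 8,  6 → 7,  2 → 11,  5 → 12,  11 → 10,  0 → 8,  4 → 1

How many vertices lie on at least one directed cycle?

6

A vertex is on a directed cycle iff it belongs to a strongly connected component of size ≥ 2 (or has a self-loop).
The vertices on cycles are {0, 1, 2, 8, 10, 11} — 6 in total.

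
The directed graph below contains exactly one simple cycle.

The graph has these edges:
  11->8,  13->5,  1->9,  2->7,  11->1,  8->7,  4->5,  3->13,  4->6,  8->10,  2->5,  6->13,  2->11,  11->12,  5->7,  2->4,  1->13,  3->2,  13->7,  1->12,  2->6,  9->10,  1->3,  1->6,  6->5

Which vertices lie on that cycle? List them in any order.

1, 2, 3, 11

DFS with gray/black marking from 2:
2 gray
  6 gray
    13 gray
      5 gray
        7 gray
        7 black
      5 black
      13→7: 7 black — skip
    13 black
    6→5: 5 black — skip
  6 black
  4 gray
    4→6: 6 black — skip
    4→5: 5 black — skip
  4 black
  2→7: 7 black — skip
  11 gray
    8 gray
      10 gray
      10 black
      8→7: 7 black — skip
    8 black
    12 gray
    12 black
    1 gray
      1→6: 6 black — skip
      1→12: 12 black — skip
      1→13: 13 black — skip
      9 gray
        9→10: 10 black — skip
      9 black
      3 gray
        3→2: 2 is gray → back edge
Back edge closes the cycle 2 → 11 → 1 → 3 → 2; its vertices are {1, 2, 3, 11}.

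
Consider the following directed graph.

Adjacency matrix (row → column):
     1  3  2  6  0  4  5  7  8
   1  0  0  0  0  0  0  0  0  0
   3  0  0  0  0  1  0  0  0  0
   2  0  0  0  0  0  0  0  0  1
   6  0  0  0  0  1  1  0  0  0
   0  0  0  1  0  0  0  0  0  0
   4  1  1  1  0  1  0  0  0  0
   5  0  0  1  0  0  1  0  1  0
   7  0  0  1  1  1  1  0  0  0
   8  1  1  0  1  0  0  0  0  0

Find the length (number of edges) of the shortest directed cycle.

For each vertex v, BFS finds the shortest path from v back to v.
The shortest such closed walk is 6 → 0 → 2 → 8 → 6, length 4.

4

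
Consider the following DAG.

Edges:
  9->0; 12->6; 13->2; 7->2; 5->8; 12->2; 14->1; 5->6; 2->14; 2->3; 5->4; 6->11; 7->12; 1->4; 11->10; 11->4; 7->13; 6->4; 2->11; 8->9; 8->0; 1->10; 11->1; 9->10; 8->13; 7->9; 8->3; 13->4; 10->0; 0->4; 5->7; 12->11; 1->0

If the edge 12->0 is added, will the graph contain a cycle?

No

Adding 12→0 creates a cycle iff 0 can already reach 12.
Explore from 0: no path reaches 12. The graph stays acyclic.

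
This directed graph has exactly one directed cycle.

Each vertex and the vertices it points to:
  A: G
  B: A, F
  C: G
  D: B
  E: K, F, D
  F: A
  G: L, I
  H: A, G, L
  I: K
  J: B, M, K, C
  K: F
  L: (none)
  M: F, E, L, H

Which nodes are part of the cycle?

DFS with gray/black marking from G:
G gray
  L gray
  L black
  I gray
    K gray
      F gray
        A gray
          A→G: G is gray → back edge
Back edge closes the cycle G → I → K → F → A → G; its vertices are {A, F, G, I, K}.

A, F, G, I, K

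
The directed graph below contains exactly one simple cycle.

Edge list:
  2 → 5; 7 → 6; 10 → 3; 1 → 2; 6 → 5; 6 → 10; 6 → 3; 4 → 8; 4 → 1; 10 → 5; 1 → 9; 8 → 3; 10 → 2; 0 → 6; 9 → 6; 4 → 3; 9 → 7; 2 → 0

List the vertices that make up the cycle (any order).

0, 2, 6, 10

DFS with gray/black marking from 2:
2 gray
  5 gray
  5 black
  0 gray
    6 gray
      3 gray
      3 black
      6→5: 5 black — skip
      10 gray
        10→2: 2 is gray → back edge
Back edge closes the cycle 2 → 0 → 6 → 10 → 2; its vertices are {0, 2, 6, 10}.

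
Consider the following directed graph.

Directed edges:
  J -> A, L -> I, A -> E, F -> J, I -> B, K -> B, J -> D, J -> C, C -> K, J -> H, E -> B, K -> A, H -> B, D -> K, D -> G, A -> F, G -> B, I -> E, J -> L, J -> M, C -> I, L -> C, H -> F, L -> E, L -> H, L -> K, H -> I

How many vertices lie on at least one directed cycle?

8

A vertex is on a directed cycle iff it belongs to a strongly connected component of size ≥ 2 (or has a self-loop).
The vertices on cycles are {A, C, D, F, H, J, K, L} — 8 in total.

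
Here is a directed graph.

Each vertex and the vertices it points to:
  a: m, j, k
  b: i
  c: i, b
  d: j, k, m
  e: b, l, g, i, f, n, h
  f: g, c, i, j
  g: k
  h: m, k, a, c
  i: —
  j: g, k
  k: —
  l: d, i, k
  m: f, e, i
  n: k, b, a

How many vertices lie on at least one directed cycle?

A vertex is on a directed cycle iff it belongs to a strongly connected component of size ≥ 2 (or has a self-loop).
The vertices on cycles are {a, d, e, h, l, m, n} — 7 in total.

7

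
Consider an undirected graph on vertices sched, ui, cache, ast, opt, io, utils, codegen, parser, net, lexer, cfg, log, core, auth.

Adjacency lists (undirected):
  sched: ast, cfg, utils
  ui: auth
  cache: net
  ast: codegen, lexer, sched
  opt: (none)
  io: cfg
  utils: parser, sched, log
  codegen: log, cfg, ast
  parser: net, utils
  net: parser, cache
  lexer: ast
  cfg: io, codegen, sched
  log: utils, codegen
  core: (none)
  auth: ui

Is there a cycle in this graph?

Yes

DFS, tracking each vertex's parent; an edge to a visited non-parent vertex closes a cycle.
Start from auth:
visit auth (parent –)
  visit ui (parent auth)
    ui–auth: parent, skip
visit sched (parent –)
  visit ast (parent sched)
    visit codegen (parent ast)
      visit log (parent codegen)
        visit utils (parent log)
          visit parser (parent utils)
            visit net (parent parser)
              net–parser: parent, skip
              visit cache (parent net)
                cache–net: parent, skip
            parser–utils: parent, skip
          utils–sched: sched visited and ≠ parent → cycle
Cycle: sched – ast – codegen – log – utils – sched.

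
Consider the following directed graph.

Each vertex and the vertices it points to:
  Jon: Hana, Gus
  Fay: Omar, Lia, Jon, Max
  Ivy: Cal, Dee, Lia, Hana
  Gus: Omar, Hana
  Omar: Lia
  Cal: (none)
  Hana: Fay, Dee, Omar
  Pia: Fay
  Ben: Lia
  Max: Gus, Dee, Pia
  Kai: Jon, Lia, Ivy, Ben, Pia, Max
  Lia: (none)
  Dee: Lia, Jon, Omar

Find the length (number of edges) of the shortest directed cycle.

3

For each vertex v, BFS finds the shortest path from v back to v.
The shortest such closed walk is Jon → Hana → Fay → Jon, length 3.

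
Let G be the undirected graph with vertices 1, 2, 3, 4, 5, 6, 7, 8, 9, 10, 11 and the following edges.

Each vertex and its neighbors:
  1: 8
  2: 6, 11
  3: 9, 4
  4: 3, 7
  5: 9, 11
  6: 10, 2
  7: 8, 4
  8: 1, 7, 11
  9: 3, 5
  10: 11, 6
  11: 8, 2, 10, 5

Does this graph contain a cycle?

Yes

DFS, tracking each vertex's parent; an edge to a visited non-parent vertex closes a cycle.
Start from 10:
visit 10 (parent –)
  visit 11 (parent 10)
    visit 8 (parent 11)
      visit 1 (parent 8)
        1–8: parent, skip
      visit 7 (parent 8)
        7–8: parent, skip
        visit 4 (parent 7)
          visit 3 (parent 4)
            visit 9 (parent 3)
              9–3: parent, skip
              visit 5 (parent 9)
                5–9: parent, skip
                5–11: 11 visited and ≠ parent → cycle
Cycle: 11 – 8 – 7 – 4 – 3 – 9 – 5 – 11.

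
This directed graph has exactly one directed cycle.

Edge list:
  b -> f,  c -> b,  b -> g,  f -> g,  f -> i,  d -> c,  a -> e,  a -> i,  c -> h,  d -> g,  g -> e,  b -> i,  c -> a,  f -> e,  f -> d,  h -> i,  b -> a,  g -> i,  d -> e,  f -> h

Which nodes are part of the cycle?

b, c, d, f

DFS with gray/black marking from c:
c gray
  a gray
    e gray
    e black
    i gray
    i black
  a black
  h gray
    h→i: i black — skip
  h black
  b gray
    g gray
      g→e: e black — skip
      g→i: i black — skip
    g black
    b→i: i black — skip
    f gray
      d gray
        d→g: g black — skip
        d→e: e black — skip
        d→c: c is gray → back edge
Back edge closes the cycle c → b → f → d → c; its vertices are {b, c, d, f}.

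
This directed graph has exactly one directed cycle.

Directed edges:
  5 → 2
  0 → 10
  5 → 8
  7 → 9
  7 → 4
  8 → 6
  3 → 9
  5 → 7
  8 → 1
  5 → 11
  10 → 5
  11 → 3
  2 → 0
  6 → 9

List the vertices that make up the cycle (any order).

0, 2, 5, 10

DFS with gray/black marking from 5:
5 gray
  8 gray
    1 gray
    1 black
    6 gray
      9 gray
      9 black
    6 black
  8 black
  11 gray
    3 gray
      3→9: 9 black — skip
    3 black
  11 black
  7 gray
    4 gray
    4 black
    7→9: 9 black — skip
  7 black
  2 gray
    0 gray
      10 gray
        10→5: 5 is gray → back edge
Back edge closes the cycle 5 → 2 → 0 → 10 → 5; its vertices are {0, 2, 5, 10}.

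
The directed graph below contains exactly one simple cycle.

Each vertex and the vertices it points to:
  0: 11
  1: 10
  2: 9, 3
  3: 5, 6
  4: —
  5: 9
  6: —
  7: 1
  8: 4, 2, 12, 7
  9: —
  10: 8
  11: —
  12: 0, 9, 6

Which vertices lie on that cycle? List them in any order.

DFS with gray/black marking from 8:
8 gray
  4 gray
  4 black
  2 gray
    9 gray
    9 black
    3 gray
      5 gray
        5→9: 9 black — skip
      5 black
      6 gray
      6 black
    3 black
  2 black
  12 gray
    0 gray
      11 gray
      11 black
    0 black
    12→9: 9 black — skip
    12→6: 6 black — skip
  12 black
  7 gray
    1 gray
      10 gray
        10→8: 8 is gray → back edge
Back edge closes the cycle 8 → 7 → 1 → 10 → 8; its vertices are {1, 7, 8, 10}.

1, 7, 8, 10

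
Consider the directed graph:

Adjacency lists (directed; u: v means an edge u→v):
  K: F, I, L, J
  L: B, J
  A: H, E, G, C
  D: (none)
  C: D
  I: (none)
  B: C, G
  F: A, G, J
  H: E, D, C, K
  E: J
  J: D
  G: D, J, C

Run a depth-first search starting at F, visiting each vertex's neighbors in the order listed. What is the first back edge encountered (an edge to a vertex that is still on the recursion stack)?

DFS from F (visiting each vertex's neighbors in the order listed); mark gray on enter, black on exit:
F gray
  A gray
    H gray
      E gray
        J gray
          D gray
          D black
        J black
      E black
      H→D: D black — skip
      C gray
        C→D: D black — skip
      C black
      K gray
        K→F: F is gray → back edge
First back edge: K → F.

K→F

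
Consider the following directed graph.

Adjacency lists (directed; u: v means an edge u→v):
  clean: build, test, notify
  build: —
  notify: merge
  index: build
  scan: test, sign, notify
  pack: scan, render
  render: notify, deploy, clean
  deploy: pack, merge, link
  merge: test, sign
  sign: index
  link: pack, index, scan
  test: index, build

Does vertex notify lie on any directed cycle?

No

notify lies on a cycle iff there is a path from notify back to itself.
Exploring from notify, it never reaches itself; equivalently, its strongly connected component is a singleton.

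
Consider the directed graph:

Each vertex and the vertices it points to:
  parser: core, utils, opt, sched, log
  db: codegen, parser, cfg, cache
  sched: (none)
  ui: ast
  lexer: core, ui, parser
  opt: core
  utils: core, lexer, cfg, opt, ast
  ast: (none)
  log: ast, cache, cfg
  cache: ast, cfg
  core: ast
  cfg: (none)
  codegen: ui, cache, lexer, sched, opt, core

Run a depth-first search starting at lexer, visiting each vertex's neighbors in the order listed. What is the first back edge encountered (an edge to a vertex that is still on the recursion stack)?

DFS from lexer (visiting each vertex's neighbors in the order listed); mark gray on enter, black on exit:
lexer gray
  core gray
    ast gray
    ast black
  core black
  ui gray
    ui→ast: ast black — skip
  ui black
  parser gray
    parser→core: core black — skip
    utils gray
      utils→core: core black — skip
      utils→lexer: lexer is gray → back edge
First back edge: utils → lexer.

utils→lexer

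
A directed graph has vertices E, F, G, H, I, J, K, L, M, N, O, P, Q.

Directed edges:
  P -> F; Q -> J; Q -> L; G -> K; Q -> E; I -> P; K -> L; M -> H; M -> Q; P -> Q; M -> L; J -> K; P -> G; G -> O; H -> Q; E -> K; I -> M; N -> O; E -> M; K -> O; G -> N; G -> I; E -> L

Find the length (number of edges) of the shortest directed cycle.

For each vertex v, BFS finds the shortest path from v back to v.
The shortest such closed walk is P → G → I → P, length 3.

3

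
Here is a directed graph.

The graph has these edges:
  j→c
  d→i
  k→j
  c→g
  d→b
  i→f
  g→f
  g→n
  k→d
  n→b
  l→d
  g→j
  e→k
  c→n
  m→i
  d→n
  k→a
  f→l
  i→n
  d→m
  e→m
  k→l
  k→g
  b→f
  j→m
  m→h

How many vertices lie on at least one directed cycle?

10

A vertex is on a directed cycle iff it belongs to a strongly connected component of size ≥ 2 (or has a self-loop).
The vertices on cycles are {b, c, d, f, g, i, j, l, m, n} — 10 in total.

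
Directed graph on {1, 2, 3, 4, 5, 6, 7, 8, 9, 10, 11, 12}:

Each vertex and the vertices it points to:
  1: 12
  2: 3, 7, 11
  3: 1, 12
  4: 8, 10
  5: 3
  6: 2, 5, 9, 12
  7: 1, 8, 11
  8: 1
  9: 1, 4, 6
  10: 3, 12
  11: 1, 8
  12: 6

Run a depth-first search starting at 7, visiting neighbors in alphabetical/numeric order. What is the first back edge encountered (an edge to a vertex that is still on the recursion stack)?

3->1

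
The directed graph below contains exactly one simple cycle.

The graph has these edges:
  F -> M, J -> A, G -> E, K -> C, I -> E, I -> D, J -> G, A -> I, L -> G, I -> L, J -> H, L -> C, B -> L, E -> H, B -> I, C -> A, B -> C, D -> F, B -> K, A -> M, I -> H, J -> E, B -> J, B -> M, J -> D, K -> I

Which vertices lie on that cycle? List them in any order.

A, C, I, L

DFS with gray/black marking from I:
I gray
  H gray
  H black
  L gray
    C gray
      A gray
        A→I: I is gray → back edge
Back edge closes the cycle I → L → C → A → I; its vertices are {A, C, I, L}.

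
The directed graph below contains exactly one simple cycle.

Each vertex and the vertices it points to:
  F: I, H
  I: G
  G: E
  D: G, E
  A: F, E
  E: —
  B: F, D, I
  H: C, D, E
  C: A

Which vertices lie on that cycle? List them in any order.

DFS with gray/black marking from F:
F gray
  I gray
    G gray
      E gray
      E black
    G black
  I black
  H gray
    C gray
      A gray
        A→F: F is gray → back edge
Back edge closes the cycle F → H → C → A → F; its vertices are {A, C, F, H}.

A, C, F, H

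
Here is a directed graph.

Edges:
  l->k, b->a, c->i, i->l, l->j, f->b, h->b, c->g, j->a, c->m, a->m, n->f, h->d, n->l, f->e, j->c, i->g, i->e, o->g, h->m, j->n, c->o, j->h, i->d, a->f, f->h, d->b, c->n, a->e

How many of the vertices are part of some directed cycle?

10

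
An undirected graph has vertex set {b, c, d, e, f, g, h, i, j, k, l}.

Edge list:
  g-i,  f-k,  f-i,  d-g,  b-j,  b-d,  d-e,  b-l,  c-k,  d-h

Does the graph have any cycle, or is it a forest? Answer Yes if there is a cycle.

No

DFS, tracking each vertex's parent; an edge to a visited non-parent vertex closes a cycle.
Start from c:
visit c (parent –)
  visit k (parent c)
    visit f (parent k)
      visit i (parent f)
        visit g (parent i)
          g–i: parent, skip
          visit d (parent g)
            d–g: parent, skip
            visit e (parent d)
              e–d: parent, skip
            visit h (parent d)
              h–d: parent, skip
            visit b (parent d)
              b–d: parent, skip
              visit l (parent b)
                l–b: parent, skip
              visit j (parent b)
                j–b: parent, skip
        i–f: parent, skip
      f–k: parent, skip
    k–c: parent, skip
No non-parent visited neighbor found — the graph is a forest.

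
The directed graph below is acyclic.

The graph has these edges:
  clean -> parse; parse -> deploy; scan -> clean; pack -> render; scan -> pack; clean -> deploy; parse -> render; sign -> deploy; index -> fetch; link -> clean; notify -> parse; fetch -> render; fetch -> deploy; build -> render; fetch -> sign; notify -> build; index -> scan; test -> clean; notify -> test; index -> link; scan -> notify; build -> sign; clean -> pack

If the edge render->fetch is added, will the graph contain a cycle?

Yes

Adding render→fetch creates a cycle iff fetch can already reach render.
Path from fetch: fetch → render.
So fetch → … → render → fetch is a cycle.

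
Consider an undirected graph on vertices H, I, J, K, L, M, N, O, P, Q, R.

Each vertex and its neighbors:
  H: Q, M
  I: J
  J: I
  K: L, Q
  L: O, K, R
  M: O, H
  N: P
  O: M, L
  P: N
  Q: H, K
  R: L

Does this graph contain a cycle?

DFS, tracking each vertex's parent; an edge to a visited non-parent vertex closes a cycle.
Start from J:
visit J (parent –)
  visit I (parent J)
    I–J: parent, skip
visit H (parent –)
  visit Q (parent H)
    Q–H: parent, skip
    visit K (parent Q)
      visit L (parent K)
        visit O (parent L)
          visit M (parent O)
            M–O: parent, skip
            M–H: H visited and ≠ parent → cycle
Cycle: H – Q – K – L – O – M – H.

Yes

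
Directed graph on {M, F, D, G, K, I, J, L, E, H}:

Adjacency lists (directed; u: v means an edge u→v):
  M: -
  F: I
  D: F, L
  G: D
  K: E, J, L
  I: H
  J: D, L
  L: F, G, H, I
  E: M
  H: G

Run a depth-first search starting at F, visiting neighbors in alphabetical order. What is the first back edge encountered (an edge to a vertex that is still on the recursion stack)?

D→F

DFS from F (visiting neighbors in alphabetical order); mark gray on enter, black on exit:
F gray
  I gray
    H gray
      G gray
        D gray
          D→F: F is gray → back edge
First back edge: D → F.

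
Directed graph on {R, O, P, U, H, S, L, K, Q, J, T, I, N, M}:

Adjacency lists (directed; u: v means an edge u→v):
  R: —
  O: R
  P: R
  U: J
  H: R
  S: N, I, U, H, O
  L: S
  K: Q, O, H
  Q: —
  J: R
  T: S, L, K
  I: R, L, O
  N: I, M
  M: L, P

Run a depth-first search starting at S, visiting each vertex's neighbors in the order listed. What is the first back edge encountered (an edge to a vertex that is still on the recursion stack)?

L->S

DFS from S (visiting each vertex's neighbors in the order listed); mark gray on enter, black on exit:
S gray
  N gray
    I gray
      R gray
      R black
      L gray
        L→S: S is gray → back edge
First back edge: L → S.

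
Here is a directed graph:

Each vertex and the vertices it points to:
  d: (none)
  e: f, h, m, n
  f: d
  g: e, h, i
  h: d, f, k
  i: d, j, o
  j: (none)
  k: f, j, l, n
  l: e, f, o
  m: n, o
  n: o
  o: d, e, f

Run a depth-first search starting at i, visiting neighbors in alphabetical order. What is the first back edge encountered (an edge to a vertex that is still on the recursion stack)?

DFS from i (visiting neighbors in alphabetical order); mark gray on enter, black on exit:
i gray
  d gray
  d black
  j gray
  j black
  o gray
    o→d: d black — skip
    e gray
      f gray
        f→d: d black — skip
      f black
      h gray
        h→d: d black — skip
        h→f: f black — skip
        k gray
          k→f: f black — skip
          k→j: j black — skip
          l gray
            l→e: e is gray → back edge
First back edge: l → e.

l→e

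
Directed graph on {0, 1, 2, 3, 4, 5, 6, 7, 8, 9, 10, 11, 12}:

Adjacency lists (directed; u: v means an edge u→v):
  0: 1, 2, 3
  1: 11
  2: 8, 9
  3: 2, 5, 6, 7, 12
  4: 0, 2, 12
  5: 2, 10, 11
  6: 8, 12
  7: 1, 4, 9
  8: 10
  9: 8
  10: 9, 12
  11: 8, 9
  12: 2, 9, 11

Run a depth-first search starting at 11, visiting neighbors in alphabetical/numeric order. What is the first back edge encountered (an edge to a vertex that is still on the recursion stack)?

DFS from 11 (visiting neighbors in alphabetical/numeric order); mark gray on enter, black on exit:
11 gray
  8 gray
    10 gray
      9 gray
        9→8: 8 is gray → back edge
First back edge: 9 → 8.

9→8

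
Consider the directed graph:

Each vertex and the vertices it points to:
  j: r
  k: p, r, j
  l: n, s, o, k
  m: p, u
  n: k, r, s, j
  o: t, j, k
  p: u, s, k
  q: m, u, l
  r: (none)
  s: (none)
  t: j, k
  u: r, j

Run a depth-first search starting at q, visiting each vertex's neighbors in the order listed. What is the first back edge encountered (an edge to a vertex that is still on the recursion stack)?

k->p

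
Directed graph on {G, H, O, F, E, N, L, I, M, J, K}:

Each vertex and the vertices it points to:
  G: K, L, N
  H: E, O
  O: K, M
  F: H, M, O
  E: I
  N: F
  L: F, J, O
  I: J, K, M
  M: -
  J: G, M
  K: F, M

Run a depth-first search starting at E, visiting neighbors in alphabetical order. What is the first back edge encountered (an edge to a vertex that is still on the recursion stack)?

H->E

DFS from E (visiting neighbors in alphabetical order); mark gray on enter, black on exit:
E gray
  I gray
    J gray
      G gray
        K gray
          F gray
            H gray
              H→E: E is gray → back edge
First back edge: H → E.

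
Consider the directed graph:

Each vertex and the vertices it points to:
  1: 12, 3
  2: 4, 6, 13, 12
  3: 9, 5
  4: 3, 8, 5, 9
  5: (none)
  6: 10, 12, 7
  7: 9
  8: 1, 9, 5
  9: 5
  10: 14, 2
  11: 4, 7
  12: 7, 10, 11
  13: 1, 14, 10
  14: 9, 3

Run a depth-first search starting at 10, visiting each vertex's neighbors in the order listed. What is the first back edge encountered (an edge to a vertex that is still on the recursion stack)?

DFS from 10 (visiting each vertex's neighbors in the order listed); mark gray on enter, black on exit:
10 gray
  14 gray
    9 gray
      5 gray
      5 black
    9 black
    3 gray
      3→9: 9 black — skip
      3→5: 5 black — skip
    3 black
  14 black
  2 gray
    4 gray
      4→3: 3 black — skip
      8 gray
        1 gray
          12 gray
            7 gray
              7→9: 9 black — skip
            7 black
            12→10: 10 is gray → back edge
First back edge: 12 → 10.

12->10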